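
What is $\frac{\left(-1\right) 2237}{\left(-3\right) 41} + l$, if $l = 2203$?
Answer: $\frac{273206}{123} \approx 2221.2$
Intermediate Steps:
$\frac{\left(-1\right) 2237}{\left(-3\right) 41} + l = \frac{\left(-1\right) 2237}{\left(-3\right) 41} + 2203 = - \frac{2237}{-123} + 2203 = \left(-2237\right) \left(- \frac{1}{123}\right) + 2203 = \frac{2237}{123} + 2203 = \frac{273206}{123}$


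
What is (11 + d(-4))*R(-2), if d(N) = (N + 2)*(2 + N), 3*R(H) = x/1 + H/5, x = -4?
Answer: -22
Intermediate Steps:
R(H) = -4/3 + H/15 (R(H) = (-4/1 + H/5)/3 = (-4*1 + H*(⅕))/3 = (-4 + H/5)/3 = -4/3 + H/15)
d(N) = (2 + N)² (d(N) = (2 + N)*(2 + N) = (2 + N)²)
(11 + d(-4))*R(-2) = (11 + (2 - 4)²)*(-4/3 + (1/15)*(-2)) = (11 + (-2)²)*(-4/3 - 2/15) = (11 + 4)*(-22/15) = 15*(-22/15) = -22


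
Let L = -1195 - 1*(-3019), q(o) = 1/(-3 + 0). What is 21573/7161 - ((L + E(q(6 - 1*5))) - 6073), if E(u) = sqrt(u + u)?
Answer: 10149554/2387 - I*sqrt(6)/3 ≈ 4252.0 - 0.8165*I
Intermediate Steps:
q(o) = -1/3 (q(o) = 1/(-3) = -1/3)
E(u) = sqrt(2)*sqrt(u) (E(u) = sqrt(2*u) = sqrt(2)*sqrt(u))
L = 1824 (L = -1195 + 3019 = 1824)
21573/7161 - ((L + E(q(6 - 1*5))) - 6073) = 21573/7161 - ((1824 + sqrt(2)*sqrt(-1/3)) - 6073) = 21573*(1/7161) - ((1824 + sqrt(2)*(I*sqrt(3)/3)) - 6073) = 7191/2387 - ((1824 + I*sqrt(6)/3) - 6073) = 7191/2387 - (-4249 + I*sqrt(6)/3) = 7191/2387 + (4249 - I*sqrt(6)/3) = 10149554/2387 - I*sqrt(6)/3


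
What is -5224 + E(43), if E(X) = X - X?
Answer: -5224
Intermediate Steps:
E(X) = 0
-5224 + E(43) = -5224 + 0 = -5224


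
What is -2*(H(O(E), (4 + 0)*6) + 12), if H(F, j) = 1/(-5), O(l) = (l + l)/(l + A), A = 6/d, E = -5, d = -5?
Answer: -118/5 ≈ -23.600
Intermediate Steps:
A = -6/5 (A = 6/(-5) = 6*(-1/5) = -6/5 ≈ -1.2000)
O(l) = 2*l/(-6/5 + l) (O(l) = (l + l)/(l - 6/5) = (2*l)/(-6/5 + l) = 2*l/(-6/5 + l))
H(F, j) = -1/5
-2*(H(O(E), (4 + 0)*6) + 12) = -2*(-1/5 + 12) = -2*59/5 = -118/5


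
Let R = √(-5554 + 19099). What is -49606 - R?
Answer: -49606 - 3*√1505 ≈ -49722.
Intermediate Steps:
R = 3*√1505 (R = √13545 = 3*√1505 ≈ 116.38)
-49606 - R = -49606 - 3*√1505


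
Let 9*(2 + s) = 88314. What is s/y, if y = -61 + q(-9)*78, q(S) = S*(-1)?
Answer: 29432/1923 ≈ 15.305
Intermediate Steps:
s = 29432/3 (s = -2 + (1/9)*88314 = -2 + 29438/3 = 29432/3 ≈ 9810.7)
q(S) = -S
y = 641 (y = -61 - 1*(-9)*78 = -61 + 9*78 = -61 + 702 = 641)
s/y = (29432/3)/641 = (29432/3)*(1/641) = 29432/1923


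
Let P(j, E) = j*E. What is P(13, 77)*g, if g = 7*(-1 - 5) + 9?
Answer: -33033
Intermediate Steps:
P(j, E) = E*j
g = -33 (g = 7*(-6) + 9 = -42 + 9 = -33)
P(13, 77)*g = (77*13)*(-33) = 1001*(-33) = -33033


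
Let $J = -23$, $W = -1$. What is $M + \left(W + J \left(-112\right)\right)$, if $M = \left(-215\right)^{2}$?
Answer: $48800$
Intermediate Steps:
$M = 46225$
$M + \left(W + J \left(-112\right)\right) = 46225 - -2575 = 46225 + \left(-1 + 2576\right) = 46225 + 2575 = 48800$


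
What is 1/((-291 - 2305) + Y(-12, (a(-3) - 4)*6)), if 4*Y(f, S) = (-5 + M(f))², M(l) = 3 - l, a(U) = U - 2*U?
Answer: -1/2571 ≈ -0.00038895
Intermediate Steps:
a(U) = -U
Y(f, S) = (-2 - f)²/4 (Y(f, S) = (-5 + (3 - f))²/4 = (-2 - f)²/4)
1/((-291 - 2305) + Y(-12, (a(-3) - 4)*6)) = 1/((-291 - 2305) + (2 - 12)²/4) = 1/(-2596 + (¼)*(-10)²) = 1/(-2596 + (¼)*100) = 1/(-2596 + 25) = 1/(-2571) = -1/2571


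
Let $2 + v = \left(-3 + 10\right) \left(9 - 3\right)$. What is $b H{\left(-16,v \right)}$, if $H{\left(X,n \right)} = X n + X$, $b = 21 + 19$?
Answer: $-26240$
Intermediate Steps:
$b = 40$
$v = 40$ ($v = -2 + \left(-3 + 10\right) \left(9 - 3\right) = -2 + 7 \cdot 6 = -2 + 42 = 40$)
$H{\left(X,n \right)} = X + X n$
$b H{\left(-16,v \right)} = 40 \left(- 16 \left(1 + 40\right)\right) = 40 \left(\left(-16\right) 41\right) = 40 \left(-656\right) = -26240$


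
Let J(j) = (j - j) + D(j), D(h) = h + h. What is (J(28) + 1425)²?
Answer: 2193361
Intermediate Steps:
D(h) = 2*h
J(j) = 2*j (J(j) = (j - j) + 2*j = 0 + 2*j = 2*j)
(J(28) + 1425)² = (2*28 + 1425)² = (56 + 1425)² = 1481² = 2193361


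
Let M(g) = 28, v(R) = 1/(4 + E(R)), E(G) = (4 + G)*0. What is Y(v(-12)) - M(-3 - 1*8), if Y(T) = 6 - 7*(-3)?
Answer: -1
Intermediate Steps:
E(G) = 0
v(R) = ¼ (v(R) = 1/(4 + 0) = 1/4 = ¼)
Y(T) = 27 (Y(T) = 6 + 21 = 27)
Y(v(-12)) - M(-3 - 1*8) = 27 - 1*28 = 27 - 28 = -1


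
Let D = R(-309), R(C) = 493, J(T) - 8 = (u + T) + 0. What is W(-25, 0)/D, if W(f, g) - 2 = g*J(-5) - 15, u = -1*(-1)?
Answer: -13/493 ≈ -0.026369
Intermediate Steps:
u = 1
J(T) = 9 + T (J(T) = 8 + ((1 + T) + 0) = 8 + (1 + T) = 9 + T)
W(f, g) = -13 + 4*g (W(f, g) = 2 + (g*(9 - 5) - 15) = 2 + (g*4 - 15) = 2 + (4*g - 15) = 2 + (-15 + 4*g) = -13 + 4*g)
D = 493
W(-25, 0)/D = (-13 + 4*0)/493 = (-13 + 0)*(1/493) = -13*1/493 = -13/493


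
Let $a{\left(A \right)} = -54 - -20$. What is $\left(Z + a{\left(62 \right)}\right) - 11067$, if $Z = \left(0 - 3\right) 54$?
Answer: $-11263$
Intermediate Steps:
$a{\left(A \right)} = -34$ ($a{\left(A \right)} = -54 + 20 = -34$)
$Z = -162$ ($Z = \left(-3\right) 54 = -162$)
$\left(Z + a{\left(62 \right)}\right) - 11067 = \left(-162 - 34\right) - 11067 = -196 - 11067 = -11263$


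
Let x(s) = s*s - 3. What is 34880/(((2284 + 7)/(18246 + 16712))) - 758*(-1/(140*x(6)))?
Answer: 2816664810689/5292210 ≈ 5.3223e+5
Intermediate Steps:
x(s) = -3 + s² (x(s) = s² - 3 = -3 + s²)
34880/(((2284 + 7)/(18246 + 16712))) - 758*(-1/(140*x(6))) = 34880/(((2284 + 7)/(18246 + 16712))) - 758*(-1/(140*(-3 + 6²))) = 34880/((2291/34958)) - 758*(-1/(140*(-3 + 36))) = 34880/((2291*(1/34958))) - 758/(-35*33*4) = 34880/(2291/34958) - 758/((-1155*4)) = 34880*(34958/2291) - 758/(-4620) = 1219335040/2291 - 758*(-1/4620) = 1219335040/2291 + 379/2310 = 2816664810689/5292210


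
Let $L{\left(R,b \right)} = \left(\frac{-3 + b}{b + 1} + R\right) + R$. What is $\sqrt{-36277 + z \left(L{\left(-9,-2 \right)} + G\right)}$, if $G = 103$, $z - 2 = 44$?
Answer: $i \sqrt{32137} \approx 179.27 i$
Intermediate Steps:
$z = 46$ ($z = 2 + 44 = 46$)
$L{\left(R,b \right)} = 2 R + \frac{-3 + b}{1 + b}$ ($L{\left(R,b \right)} = \left(\frac{-3 + b}{1 + b} + R\right) + R = \left(R + \frac{-3 + b}{1 + b}\right) + R = 2 R + \frac{-3 + b}{1 + b}$)
$\sqrt{-36277 + z \left(L{\left(-9,-2 \right)} + G\right)} = \sqrt{-36277 + 46 \left(\frac{-3 - 2 + 2 \left(-9\right) + 2 \left(-9\right) \left(-2\right)}{1 - 2} + 103\right)} = \sqrt{-36277 + 46 \left(\frac{-3 - 2 - 18 + 36}{-1} + 103\right)} = \sqrt{-36277 + 46 \left(\left(-1\right) 13 + 103\right)} = \sqrt{-36277 + 46 \left(-13 + 103\right)} = \sqrt{-36277 + 46 \cdot 90} = \sqrt{-36277 + 4140} = \sqrt{-32137} = i \sqrt{32137}$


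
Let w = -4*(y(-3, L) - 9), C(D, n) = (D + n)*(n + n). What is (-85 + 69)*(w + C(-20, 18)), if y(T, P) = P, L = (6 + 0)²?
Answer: 2880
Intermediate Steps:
L = 36 (L = 6² = 36)
C(D, n) = 2*n*(D + n) (C(D, n) = (D + n)*(2*n) = 2*n*(D + n))
w = -108 (w = -4*(36 - 9) = -4*27 = -108)
(-85 + 69)*(w + C(-20, 18)) = (-85 + 69)*(-108 + 2*18*(-20 + 18)) = -16*(-108 + 2*18*(-2)) = -16*(-108 - 72) = -16*(-180) = 2880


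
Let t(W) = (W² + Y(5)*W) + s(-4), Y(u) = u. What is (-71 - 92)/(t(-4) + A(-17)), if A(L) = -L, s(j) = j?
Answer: -163/9 ≈ -18.111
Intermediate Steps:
t(W) = -4 + W² + 5*W (t(W) = (W² + 5*W) - 4 = -4 + W² + 5*W)
(-71 - 92)/(t(-4) + A(-17)) = (-71 - 92)/((-4 + (-4)² + 5*(-4)) - 1*(-17)) = -163/((-4 + 16 - 20) + 17) = -163/(-8 + 17) = -163/9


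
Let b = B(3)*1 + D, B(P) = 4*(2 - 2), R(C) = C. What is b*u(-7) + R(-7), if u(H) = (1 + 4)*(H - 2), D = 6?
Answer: -277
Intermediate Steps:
u(H) = -10 + 5*H (u(H) = 5*(-2 + H) = -10 + 5*H)
B(P) = 0 (B(P) = 4*0 = 0)
b = 6 (b = 0*1 + 6 = 0 + 6 = 6)
b*u(-7) + R(-7) = 6*(-10 + 5*(-7)) - 7 = 6*(-10 - 35) - 7 = 6*(-45) - 7 = -270 - 7 = -277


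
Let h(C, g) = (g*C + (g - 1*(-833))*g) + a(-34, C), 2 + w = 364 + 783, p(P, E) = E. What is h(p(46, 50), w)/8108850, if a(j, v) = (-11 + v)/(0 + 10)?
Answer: 7740213/27029500 ≈ 0.28636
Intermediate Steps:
w = 1145 (w = -2 + (364 + 783) = -2 + 1147 = 1145)
a(j, v) = -11/10 + v/10 (a(j, v) = (-11 + v)/10 = (-11 + v)*(⅒) = -11/10 + v/10)
h(C, g) = -11/10 + C/10 + C*g + g*(833 + g) (h(C, g) = (g*C + (g - 1*(-833))*g) + (-11/10 + C/10) = (C*g + (g + 833)*g) + (-11/10 + C/10) = (C*g + (833 + g)*g) + (-11/10 + C/10) = (C*g + g*(833 + g)) + (-11/10 + C/10) = -11/10 + C/10 + C*g + g*(833 + g))
h(p(46, 50), w)/8108850 = (-11/10 + 1145² + 833*1145 + (⅒)*50 + 50*1145)/8108850 = (-11/10 + 1311025 + 953785 + 5 + 57250)*(1/8108850) = (23220639/10)*(1/8108850) = 7740213/27029500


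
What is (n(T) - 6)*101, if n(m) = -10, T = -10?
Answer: -1616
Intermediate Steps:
(n(T) - 6)*101 = (-10 - 6)*101 = -16*101 = -1616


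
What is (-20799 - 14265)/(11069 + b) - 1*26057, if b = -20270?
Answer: -79905131/3067 ≈ -26053.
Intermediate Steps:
(-20799 - 14265)/(11069 + b) - 1*26057 = (-20799 - 14265)/(11069 - 20270) - 1*26057 = -35064/(-9201) - 26057 = -35064*(-1/9201) - 26057 = 11688/3067 - 26057 = -79905131/3067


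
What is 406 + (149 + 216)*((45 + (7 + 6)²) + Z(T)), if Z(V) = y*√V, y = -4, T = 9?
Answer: 74136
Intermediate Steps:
Z(V) = -4*√V
406 + (149 + 216)*((45 + (7 + 6)²) + Z(T)) = 406 + (149 + 216)*((45 + (7 + 6)²) - 4*√9) = 406 + 365*((45 + 13²) - 4*3) = 406 + 365*((45 + 169) - 12) = 406 + 365*(214 - 12) = 406 + 365*202 = 406 + 73730 = 74136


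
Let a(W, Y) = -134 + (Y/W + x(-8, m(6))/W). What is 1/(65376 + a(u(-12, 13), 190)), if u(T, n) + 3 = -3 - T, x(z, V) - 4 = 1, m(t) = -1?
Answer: 2/130549 ≈ 1.5320e-5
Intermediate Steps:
x(z, V) = 5 (x(z, V) = 4 + 1 = 5)
u(T, n) = -6 - T (u(T, n) = -3 + (-3 - T) = -6 - T)
a(W, Y) = -134 + 5/W + Y/W (a(W, Y) = -134 + (Y/W + 5/W) = -134 + (5/W + Y/W) = -134 + 5/W + Y/W)
1/(65376 + a(u(-12, 13), 190)) = 1/(65376 + (5 + 190 - 134*(-6 - 1*(-12)))/(-6 - 1*(-12))) = 1/(65376 + (5 + 190 - 134*(-6 + 12))/(-6 + 12)) = 1/(65376 + (5 + 190 - 134*6)/6) = 1/(65376 + (5 + 190 - 804)/6) = 1/(65376 + (⅙)*(-609)) = 1/(65376 - 203/2) = 1/(130549/2) = 2/130549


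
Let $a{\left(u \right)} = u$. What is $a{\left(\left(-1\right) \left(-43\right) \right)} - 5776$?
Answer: $-5733$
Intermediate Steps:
$a{\left(\left(-1\right) \left(-43\right) \right)} - 5776 = \left(-1\right) \left(-43\right) - 5776 = 43 - 5776 = -5733$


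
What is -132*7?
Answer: -924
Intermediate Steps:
-132*7 = -22*42 = -924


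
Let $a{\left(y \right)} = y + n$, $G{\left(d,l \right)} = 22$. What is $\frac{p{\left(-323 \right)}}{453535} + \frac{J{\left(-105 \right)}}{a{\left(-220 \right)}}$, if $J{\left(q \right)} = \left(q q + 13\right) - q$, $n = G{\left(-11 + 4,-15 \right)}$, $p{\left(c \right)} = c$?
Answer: $- \frac{459436769}{8163630} \approx -56.279$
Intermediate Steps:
$n = 22$
$a{\left(y \right)} = 22 + y$ ($a{\left(y \right)} = y + 22 = 22 + y$)
$J{\left(q \right)} = 13 + q^{2} - q$ ($J{\left(q \right)} = \left(q^{2} + 13\right) - q = \left(13 + q^{2}\right) - q = 13 + q^{2} - q$)
$\frac{p{\left(-323 \right)}}{453535} + \frac{J{\left(-105 \right)}}{a{\left(-220 \right)}} = - \frac{323}{453535} + \frac{13 + \left(-105\right)^{2} - -105}{22 - 220} = \left(-323\right) \frac{1}{453535} + \frac{13 + 11025 + 105}{-198} = - \frac{323}{453535} + 11143 \left(- \frac{1}{198}\right) = - \frac{323}{453535} - \frac{1013}{18} = - \frac{459436769}{8163630}$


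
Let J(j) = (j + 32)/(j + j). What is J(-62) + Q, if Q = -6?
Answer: -357/62 ≈ -5.7581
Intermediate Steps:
J(j) = (32 + j)/(2*j) (J(j) = (32 + j)/((2*j)) = (32 + j)*(1/(2*j)) = (32 + j)/(2*j))
J(-62) + Q = (1/2)*(32 - 62)/(-62) - 6 = (1/2)*(-1/62)*(-30) - 6 = 15/62 - 6 = -357/62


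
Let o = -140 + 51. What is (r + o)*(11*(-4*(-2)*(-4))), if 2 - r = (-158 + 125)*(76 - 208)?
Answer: 1563936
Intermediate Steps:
o = -89
r = -4354 (r = 2 - (-158 + 125)*(76 - 208) = 2 - (-33)*(-132) = 2 - 1*4356 = 2 - 4356 = -4354)
(r + o)*(11*(-4*(-2)*(-4))) = (-4354 - 89)*(11*(-4*(-2)*(-4))) = -48873*8*(-4) = -48873*(-32) = -4443*(-352) = 1563936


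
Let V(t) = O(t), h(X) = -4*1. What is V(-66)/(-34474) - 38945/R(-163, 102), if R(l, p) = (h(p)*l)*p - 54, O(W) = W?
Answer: -12165493/20825430 ≈ -0.58417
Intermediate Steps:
h(X) = -4
V(t) = t
R(l, p) = -54 - 4*l*p (R(l, p) = (-4*l)*p - 54 = -4*l*p - 54 = -54 - 4*l*p)
V(-66)/(-34474) - 38945/R(-163, 102) = -66/(-34474) - 38945/(-54 - 4*(-163)*102) = -66*(-1/34474) - 38945/(-54 + 66504) = 3/1567 - 38945/66450 = 3/1567 - 38945*1/66450 = 3/1567 - 7789/13290 = -12165493/20825430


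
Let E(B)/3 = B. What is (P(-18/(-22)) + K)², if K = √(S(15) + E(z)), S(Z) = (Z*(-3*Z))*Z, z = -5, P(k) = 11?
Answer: -10019 + 572*I*√15 ≈ -10019.0 + 2215.3*I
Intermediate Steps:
E(B) = 3*B
S(Z) = -3*Z³ (S(Z) = (-3*Z²)*Z = -3*Z³)
K = 26*I*√15 (K = √(-3*15³ + 3*(-5)) = √(-3*3375 - 15) = √(-10125 - 15) = √(-10140) = 26*I*√15 ≈ 100.7*I)
(P(-18/(-22)) + K)² = (11 + 26*I*√15)²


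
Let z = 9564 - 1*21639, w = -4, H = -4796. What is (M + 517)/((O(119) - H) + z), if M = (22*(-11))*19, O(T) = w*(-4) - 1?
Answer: 4081/7264 ≈ 0.56181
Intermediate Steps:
z = -12075 (z = 9564 - 21639 = -12075)
O(T) = 15 (O(T) = -4*(-4) - 1 = 16 - 1 = 15)
M = -4598 (M = -242*19 = -4598)
(M + 517)/((O(119) - H) + z) = (-4598 + 517)/((15 - 1*(-4796)) - 12075) = -4081/((15 + 4796) - 12075) = -4081/(4811 - 12075) = -4081/(-7264) = -4081*(-1/7264) = 4081/7264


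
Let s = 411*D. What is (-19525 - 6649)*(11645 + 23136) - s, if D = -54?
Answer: -910335700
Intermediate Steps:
s = -22194 (s = 411*(-54) = -22194)
(-19525 - 6649)*(11645 + 23136) - s = (-19525 - 6649)*(11645 + 23136) - 1*(-22194) = -26174*34781 + 22194 = -910357894 + 22194 = -910335700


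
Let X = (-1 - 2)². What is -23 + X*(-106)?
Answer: -977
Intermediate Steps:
X = 9 (X = (-3)² = 9)
-23 + X*(-106) = -23 + 9*(-106) = -23 - 954 = -977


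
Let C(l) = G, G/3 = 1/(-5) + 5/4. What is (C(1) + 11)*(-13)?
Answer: -3679/20 ≈ -183.95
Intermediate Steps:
G = 63/20 (G = 3*(1/(-5) + 5/4) = 3*(1*(-⅕) + 5*(¼)) = 3*(-⅕ + 5/4) = 3*(21/20) = 63/20 ≈ 3.1500)
C(l) = 63/20
(C(1) + 11)*(-13) = (63/20 + 11)*(-13) = (283/20)*(-13) = -3679/20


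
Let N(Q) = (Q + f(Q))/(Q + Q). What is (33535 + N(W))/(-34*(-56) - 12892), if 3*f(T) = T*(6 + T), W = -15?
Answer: -16767/5494 ≈ -3.0519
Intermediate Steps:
f(T) = T*(6 + T)/3 (f(T) = (T*(6 + T))/3 = T*(6 + T)/3)
N(Q) = (Q + Q*(6 + Q)/3)/(2*Q) (N(Q) = (Q + Q*(6 + Q)/3)/(Q + Q) = (Q + Q*(6 + Q)/3)/((2*Q)) = (Q + Q*(6 + Q)/3)*(1/(2*Q)) = (Q + Q*(6 + Q)/3)/(2*Q))
(33535 + N(W))/(-34*(-56) - 12892) = (33535 + (3/2 + (⅙)*(-15)))/(-34*(-56) - 12892) = (33535 + (3/2 - 5/2))/(1904 - 12892) = (33535 - 1)/(-10988) = 33534*(-1/10988) = -16767/5494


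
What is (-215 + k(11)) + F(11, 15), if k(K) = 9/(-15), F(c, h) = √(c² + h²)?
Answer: -1078/5 + √346 ≈ -197.00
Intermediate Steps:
k(K) = -⅗ (k(K) = 9*(-1/15) = -⅗)
(-215 + k(11)) + F(11, 15) = (-215 - ⅗) + √(11² + 15²) = -1078/5 + √(121 + 225) = -1078/5 + √346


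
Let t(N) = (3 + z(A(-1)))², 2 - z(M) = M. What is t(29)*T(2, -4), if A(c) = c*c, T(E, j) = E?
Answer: 32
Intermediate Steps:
A(c) = c²
z(M) = 2 - M
t(N) = 16 (t(N) = (3 + (2 - 1*(-1)²))² = (3 + (2 - 1*1))² = (3 + (2 - 1))² = (3 + 1)² = 4² = 16)
t(29)*T(2, -4) = 16*2 = 32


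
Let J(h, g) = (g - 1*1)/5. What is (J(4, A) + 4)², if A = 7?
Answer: 676/25 ≈ 27.040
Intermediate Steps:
J(h, g) = -⅕ + g/5 (J(h, g) = (g - 1)*(⅕) = (-1 + g)*(⅕) = -⅕ + g/5)
(J(4, A) + 4)² = ((-⅕ + (⅕)*7) + 4)² = ((-⅕ + 7/5) + 4)² = (6/5 + 4)² = (26/5)² = 676/25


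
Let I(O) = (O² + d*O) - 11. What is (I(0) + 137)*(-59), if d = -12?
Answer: -7434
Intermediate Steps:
I(O) = -11 + O² - 12*O (I(O) = (O² - 12*O) - 11 = -11 + O² - 12*O)
(I(0) + 137)*(-59) = ((-11 + 0² - 12*0) + 137)*(-59) = ((-11 + 0 + 0) + 137)*(-59) = (-11 + 137)*(-59) = 126*(-59) = -7434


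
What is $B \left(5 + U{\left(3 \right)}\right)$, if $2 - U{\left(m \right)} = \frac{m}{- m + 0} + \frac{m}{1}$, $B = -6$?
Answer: $-30$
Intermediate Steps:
$U{\left(m \right)} = 3 - m$ ($U{\left(m \right)} = 2 - \left(\frac{m}{- m + 0} + \frac{m}{1}\right) = 2 - \left(\frac{m}{\left(-1\right) m} + m 1\right) = 2 - \left(m \left(- \frac{1}{m}\right) + m\right) = 2 - \left(-1 + m\right) = 3 - m$)
$B \left(5 + U{\left(3 \right)}\right) = - 6 \left(5 + \left(3 - 3\right)\right) = - 6 \left(5 + 0\right) = \left(-6\right) 5 = -30$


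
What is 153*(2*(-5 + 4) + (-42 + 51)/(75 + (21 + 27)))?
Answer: -12087/41 ≈ -294.80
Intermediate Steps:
153*(2*(-5 + 4) + (-42 + 51)/(75 + (21 + 27))) = 153*(2*(-1) + 9/(75 + 48)) = 153*(-2 + 9/123) = 153*(-2 + 9*(1/123)) = 153*(-2 + 3/41) = 153*(-79/41) = -12087/41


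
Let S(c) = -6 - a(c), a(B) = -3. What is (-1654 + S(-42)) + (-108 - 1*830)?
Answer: -2595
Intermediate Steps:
S(c) = -3 (S(c) = -6 - 1*(-3) = -6 + 3 = -3)
(-1654 + S(-42)) + (-108 - 1*830) = (-1654 - 3) + (-108 - 1*830) = -1657 + (-108 - 830) = -1657 - 938 = -2595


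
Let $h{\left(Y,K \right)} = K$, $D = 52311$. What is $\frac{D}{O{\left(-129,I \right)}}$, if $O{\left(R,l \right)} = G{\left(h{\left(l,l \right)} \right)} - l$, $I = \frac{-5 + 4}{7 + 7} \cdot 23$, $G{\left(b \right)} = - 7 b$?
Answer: $\frac{366177}{92} \approx 3980.2$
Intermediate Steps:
$I = - \frac{23}{14}$ ($I = - \frac{1}{14} \cdot 23 = \left(-1\right) \frac{1}{14} \cdot 23 = \left(- \frac{1}{14}\right) 23 = - \frac{23}{14} \approx -1.6429$)
$O{\left(R,l \right)} = - 8 l$ ($O{\left(R,l \right)} = - 7 l - l = - 8 l$)
$\frac{D}{O{\left(-129,I \right)}} = \frac{52311}{\left(-8\right) \left(- \frac{23}{14}\right)} = \frac{52311}{\frac{92}{7}} = 52311 \cdot \frac{7}{92} = \frac{366177}{92}$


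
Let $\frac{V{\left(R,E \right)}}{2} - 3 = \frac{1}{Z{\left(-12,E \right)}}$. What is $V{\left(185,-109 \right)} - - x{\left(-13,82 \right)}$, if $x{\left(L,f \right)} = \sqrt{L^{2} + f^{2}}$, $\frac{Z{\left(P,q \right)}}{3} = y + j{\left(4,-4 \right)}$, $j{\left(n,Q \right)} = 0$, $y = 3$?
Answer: $\frac{56}{9} + \sqrt{6893} \approx 89.246$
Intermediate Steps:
$Z{\left(P,q \right)} = 9$ ($Z{\left(P,q \right)} = 3 \left(3 + 0\right) = 3 \cdot 3 = 9$)
$V{\left(R,E \right)} = \frac{56}{9}$ ($V{\left(R,E \right)} = 6 + \frac{2}{9} = \frac{56}{9}$)
$V{\left(185,-109 \right)} - - x{\left(-13,82 \right)} = \frac{56}{9} - - \sqrt{\left(-13\right)^{2} + 82^{2}} = \frac{56}{9} - - \sqrt{169 + 6724} = \frac{56}{9} - - \sqrt{6893} = \frac{56}{9} + \sqrt{6893}$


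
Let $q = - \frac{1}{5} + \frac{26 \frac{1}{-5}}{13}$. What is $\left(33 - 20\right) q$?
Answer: $- \frac{39}{5} \approx -7.8$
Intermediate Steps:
$q = - \frac{3}{5}$ ($q = \left(-1\right) \frac{1}{5} + 26 \left(- \frac{1}{5}\right) \frac{1}{13} = - \frac{1}{5} - \frac{2}{5} = - \frac{3}{5} \approx -0.6$)
$\left(33 - 20\right) q = \left(33 - 20\right) \left(- \frac{3}{5}\right) = 13 \left(- \frac{3}{5}\right) = - \frac{39}{5}$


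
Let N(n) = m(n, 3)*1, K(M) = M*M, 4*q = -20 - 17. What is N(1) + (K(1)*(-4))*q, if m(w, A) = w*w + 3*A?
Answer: 47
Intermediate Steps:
m(w, A) = w² + 3*A
q = -37/4 (q = (-20 - 17)/4 = (¼)*(-37) = -37/4 ≈ -9.2500)
K(M) = M²
N(n) = 9 + n² (N(n) = (n² + 3*3)*1 = (n² + 9)*1 = (9 + n²)*1 = 9 + n²)
N(1) + (K(1)*(-4))*q = (9 + 1²) + (1²*(-4))*(-37/4) = (9 + 1) + (1*(-4))*(-37/4) = 10 - 4*(-37/4) = 10 + 37 = 47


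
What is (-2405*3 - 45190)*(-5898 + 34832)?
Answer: -1516286270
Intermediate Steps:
(-2405*3 - 45190)*(-5898 + 34832) = (-7215 - 45190)*28934 = -52405*28934 = -1516286270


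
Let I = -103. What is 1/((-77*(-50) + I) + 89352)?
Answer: 1/93099 ≈ 1.0741e-5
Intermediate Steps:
1/((-77*(-50) + I) + 89352) = 1/((-77*(-50) - 103) + 89352) = 1/((3850 - 103) + 89352) = 1/(3747 + 89352) = 1/93099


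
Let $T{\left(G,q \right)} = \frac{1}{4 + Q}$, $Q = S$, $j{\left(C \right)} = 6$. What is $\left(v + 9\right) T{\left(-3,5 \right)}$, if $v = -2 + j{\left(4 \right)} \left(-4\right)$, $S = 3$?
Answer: $- \frac{17}{7} \approx -2.4286$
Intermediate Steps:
$Q = 3$
$T{\left(G,q \right)} = \frac{1}{7}$ ($T{\left(G,q \right)} = \frac{1}{4 + 3} = \frac{1}{7}$)
$v = -26$ ($v = -2 + 6 \left(-4\right) = -2 - 24 = -26$)
$\left(v + 9\right) T{\left(-3,5 \right)} = \left(-26 + 9\right) \frac{1}{7} = \left(-17\right) \frac{1}{7} = - \frac{17}{7}$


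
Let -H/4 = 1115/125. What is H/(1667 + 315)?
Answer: -446/24775 ≈ -0.018002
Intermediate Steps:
H = -892/25 (H = -4460/125 = -4*223/25 = -892/25 ≈ -35.680)
H/(1667 + 315) = -892/25/(1667 + 315) = -892/25/1982 = (1/1982)*(-892/25) = -446/24775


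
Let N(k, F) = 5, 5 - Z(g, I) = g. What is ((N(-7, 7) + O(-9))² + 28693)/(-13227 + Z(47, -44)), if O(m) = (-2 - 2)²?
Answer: -29134/13269 ≈ -2.1956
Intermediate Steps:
Z(g, I) = 5 - g
O(m) = 16 (O(m) = (-4)² = 16)
((N(-7, 7) + O(-9))² + 28693)/(-13227 + Z(47, -44)) = ((5 + 16)² + 28693)/(-13227 + (5 - 1*47)) = (21² + 28693)/(-13227 + (5 - 47)) = (441 + 28693)/(-13227 - 42) = 29134/(-13269) = 29134*(-1/13269) = -29134/13269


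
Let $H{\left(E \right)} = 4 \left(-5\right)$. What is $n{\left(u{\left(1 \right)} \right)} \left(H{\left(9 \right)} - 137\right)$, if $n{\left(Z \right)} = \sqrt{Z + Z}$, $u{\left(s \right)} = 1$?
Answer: $- 157 \sqrt{2} \approx -222.03$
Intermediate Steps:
$H{\left(E \right)} = -20$
$n{\left(Z \right)} = \sqrt{2} \sqrt{Z}$ ($n{\left(Z \right)} = \sqrt{2 Z} = \sqrt{2} \sqrt{Z}$)
$n{\left(u{\left(1 \right)} \right)} \left(H{\left(9 \right)} - 137\right) = \sqrt{2} \sqrt{1} \left(-20 - 137\right) = \sqrt{2} \cdot 1 \left(-157\right) = \sqrt{2} \left(-157\right) = - 157 \sqrt{2}$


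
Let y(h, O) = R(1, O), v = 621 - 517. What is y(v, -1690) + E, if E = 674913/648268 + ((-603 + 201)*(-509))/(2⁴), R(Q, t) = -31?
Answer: 16542069913/1296536 ≈ 12759.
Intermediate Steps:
v = 104
y(h, O) = -31
E = 16582262529/1296536 (E = 674913*(1/648268) - 402*(-509)/16 = 674913/648268 + 204618*(1/16) = 674913/648268 + 102309/8 = 16582262529/1296536 ≈ 12790.)
y(v, -1690) + E = -31 + 16582262529/1296536 = 16542069913/1296536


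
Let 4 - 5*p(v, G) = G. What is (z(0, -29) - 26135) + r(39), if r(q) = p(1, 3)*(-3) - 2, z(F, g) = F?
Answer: -130688/5 ≈ -26138.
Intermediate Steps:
p(v, G) = ⅘ - G/5
r(q) = -13/5 (r(q) = (⅘ - ⅕*3)*(-3) - 2 = (⅘ - ⅗)*(-3) - 2 = (⅕)*(-3) - 2 = -⅗ - 2 = -13/5)
(z(0, -29) - 26135) + r(39) = (0 - 26135) - 13/5 = -26135 - 13/5 = -130688/5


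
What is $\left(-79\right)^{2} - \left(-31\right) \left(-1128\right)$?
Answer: $-28727$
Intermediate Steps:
$\left(-79\right)^{2} - \left(-31\right) \left(-1128\right) = 6241 - 34968 = -28727$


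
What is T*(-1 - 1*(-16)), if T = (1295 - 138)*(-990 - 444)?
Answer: -24887070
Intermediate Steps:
T = -1659138 (T = 1157*(-1434) = -1659138)
T*(-1 - 1*(-16)) = -1659138*(-1 - 1*(-16)) = -1659138*(-1 + 16) = -1659138*15 = -24887070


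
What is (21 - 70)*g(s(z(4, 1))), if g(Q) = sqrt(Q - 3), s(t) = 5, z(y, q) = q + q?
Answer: -49*sqrt(2) ≈ -69.297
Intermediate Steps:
z(y, q) = 2*q
g(Q) = sqrt(-3 + Q)
(21 - 70)*g(s(z(4, 1))) = (21 - 70)*sqrt(-3 + 5) = -49*sqrt(2)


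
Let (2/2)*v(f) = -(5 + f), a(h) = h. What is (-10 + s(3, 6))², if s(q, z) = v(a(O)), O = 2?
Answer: 289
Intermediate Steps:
v(f) = -5 - f (v(f) = -(5 + f) = -5 - f)
s(q, z) = -7 (s(q, z) = -5 - 1*2 = -5 - 2 = -7)
(-10 + s(3, 6))² = (-10 - 7)² = (-17)² = 289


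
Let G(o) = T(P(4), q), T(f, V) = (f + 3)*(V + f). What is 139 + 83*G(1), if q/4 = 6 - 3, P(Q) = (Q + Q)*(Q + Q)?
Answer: 422775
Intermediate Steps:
P(Q) = 4*Q² (P(Q) = (2*Q)*(2*Q) = 4*Q²)
q = 12 (q = 4*(6 - 3) = 4*3 = 12)
T(f, V) = (3 + f)*(V + f)
G(o) = 5092 (G(o) = (4*4²)² + 3*12 + 3*(4*4²) + 12*(4*4²) = (4*16)² + 36 + 3*(4*16) + 12*(4*16) = 64² + 36 + 3*64 + 12*64 = 4096 + 36 + 192 + 768 = 5092)
139 + 83*G(1) = 139 + 83*5092 = 139 + 422636 = 422775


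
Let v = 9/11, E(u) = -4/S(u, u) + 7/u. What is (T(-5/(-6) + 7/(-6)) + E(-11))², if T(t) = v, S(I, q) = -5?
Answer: 2916/3025 ≈ 0.96397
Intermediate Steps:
E(u) = ⅘ + 7/u (E(u) = -4/(-5) + 7/u = -4*(-⅕) + 7/u = ⅘ + 7/u)
v = 9/11 (v = 9*(1/11) = 9/11 ≈ 0.81818)
T(t) = 9/11
(T(-5/(-6) + 7/(-6)) + E(-11))² = (9/11 + (⅘ + 7/(-11)))² = (9/11 + (⅘ + 7*(-1/11)))² = (9/11 + (⅘ - 7/11))² = (9/11 + 9/55)² = (54/55)² = 2916/3025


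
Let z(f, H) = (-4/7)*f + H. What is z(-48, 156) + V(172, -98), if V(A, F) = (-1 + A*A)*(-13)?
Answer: -2690769/7 ≈ -3.8440e+5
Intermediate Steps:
z(f, H) = H - 4*f/7 (z(f, H) = (-4*⅐)*f + H = -4*f/7 + H = H - 4*f/7)
V(A, F) = 13 - 13*A² (V(A, F) = (-1 + A²)*(-13) = 13 - 13*A²)
z(-48, 156) + V(172, -98) = (156 - 4/7*(-48)) + (13 - 13*172²) = (156 + 192/7) + (13 - 13*29584) = 1284/7 + (13 - 384592) = 1284/7 - 384579 = -2690769/7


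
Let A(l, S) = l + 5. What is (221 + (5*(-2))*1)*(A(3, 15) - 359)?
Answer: -74061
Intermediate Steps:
A(l, S) = 5 + l
(221 + (5*(-2))*1)*(A(3, 15) - 359) = (221 + (5*(-2))*1)*((5 + 3) - 359) = (221 - 10*1)*(8 - 359) = (221 - 10)*(-351) = 211*(-351) = -74061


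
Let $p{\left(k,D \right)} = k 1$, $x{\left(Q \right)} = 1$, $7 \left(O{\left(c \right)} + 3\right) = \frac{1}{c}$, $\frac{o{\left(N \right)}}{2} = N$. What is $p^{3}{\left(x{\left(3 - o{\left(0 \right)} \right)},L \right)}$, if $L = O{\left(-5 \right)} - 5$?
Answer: $1$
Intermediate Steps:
$o{\left(N \right)} = 2 N$
$O{\left(c \right)} = -3 + \frac{1}{7 c}$
$L = - \frac{281}{35}$ ($L = \left(-3 + \frac{1}{7 \left(-5\right)}\right) - 5 = \left(-3 + \frac{1}{7} \left(- \frac{1}{5}\right)\right) - 5 = \left(-3 - \frac{1}{35}\right) - 5 = - \frac{106}{35} - 5 = - \frac{281}{35} \approx -8.0286$)
$p{\left(k,D \right)} = k$
$p^{3}{\left(x{\left(3 - o{\left(0 \right)} \right)},L \right)} = 1^{3} = 1$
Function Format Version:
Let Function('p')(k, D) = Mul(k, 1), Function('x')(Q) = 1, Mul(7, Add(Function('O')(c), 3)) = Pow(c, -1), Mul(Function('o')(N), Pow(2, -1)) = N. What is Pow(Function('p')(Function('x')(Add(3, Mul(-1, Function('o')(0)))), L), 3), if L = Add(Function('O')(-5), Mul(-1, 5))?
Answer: 1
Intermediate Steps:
Function('o')(N) = Mul(2, N)
Function('O')(c) = Add(-3, Mul(Rational(1, 7), Pow(c, -1)))
L = Rational(-281, 35) (L = Add(Add(-3, Mul(Rational(1, 7), Pow(-5, -1))), Mul(-1, 5)) = Add(Add(-3, Mul(Rational(1, 7), Rational(-1, 5))), -5) = Add(Add(-3, Rational(-1, 35)), -5) = Add(Rational(-106, 35), -5) = Rational(-281, 35) ≈ -8.0286)
Function('p')(k, D) = k
Pow(Function('p')(Function('x')(Add(3, Mul(-1, Function('o')(0)))), L), 3) = Pow(1, 3) = 1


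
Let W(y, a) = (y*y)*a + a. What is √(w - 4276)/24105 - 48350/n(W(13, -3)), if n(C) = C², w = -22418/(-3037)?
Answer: -967/5202 + I*√39371042378/73206885 ≈ -0.18589 + 0.0027104*I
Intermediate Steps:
W(y, a) = a + a*y² (W(y, a) = y²*a + a = a*y² + a = a + a*y²)
w = 22418/3037 (w = -22418*(-1/3037) = 22418/3037 ≈ 7.3816)
√(w - 4276)/24105 - 48350/n(W(13, -3)) = √(22418/3037 - 4276)/24105 - 48350*1/(9*(1 + 13²)²) = √(-12963794/3037)*(1/24105) - 48350*1/(9*(1 + 169)²) = (I*√39371042378/3037)*(1/24105) - 48350/((-3*170)²) = I*√39371042378/73206885 - 48350/((-510)²) = I*√39371042378/73206885 - 48350/260100 = I*√39371042378/73206885 - 48350*1/260100 = I*√39371042378/73206885 - 967/5202 = -967/5202 + I*√39371042378/73206885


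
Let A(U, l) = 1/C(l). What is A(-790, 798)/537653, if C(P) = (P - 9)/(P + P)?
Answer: 532/141402739 ≈ 3.7623e-6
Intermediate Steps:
C(P) = (-9 + P)/(2*P) (C(P) = (-9 + P)/((2*P)) = (-9 + P)*(1/(2*P)) = (-9 + P)/(2*P))
A(U, l) = 2*l/(-9 + l) (A(U, l) = 1/((-9 + l)/(2*l)) = 2*l/(-9 + l))
A(-790, 798)/537653 = (2*798/(-9 + 798))/537653 = (2*798/789)*(1/537653) = (2*798*(1/789))*(1/537653) = (532/263)*(1/537653) = 532/141402739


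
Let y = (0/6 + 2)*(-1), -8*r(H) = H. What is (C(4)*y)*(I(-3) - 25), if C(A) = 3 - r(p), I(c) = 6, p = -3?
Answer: 399/4 ≈ 99.750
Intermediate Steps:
r(H) = -H/8
C(A) = 21/8 (C(A) = 3 - (-1)*(-3)/8 = 3 - 1*3/8 = 3 - 3/8 = 21/8)
y = -2 (y = (0*(⅙) + 2)*(-1) = (0 + 2)*(-1) = 2*(-1) = -2)
(C(4)*y)*(I(-3) - 25) = ((21/8)*(-2))*(6 - 25) = -21/4*(-19) = 399/4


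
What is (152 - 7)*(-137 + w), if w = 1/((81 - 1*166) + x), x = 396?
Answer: -6177870/311 ≈ -19865.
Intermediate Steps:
w = 1/311 (w = 1/((81 - 1*166) + 396) = 1/((81 - 166) + 396) = 1/(-85 + 396) = 1/311 ≈ 0.0032154)
(152 - 7)*(-137 + w) = (152 - 7)*(-137 + 1/311) = 145*(-42606/311) = -6177870/311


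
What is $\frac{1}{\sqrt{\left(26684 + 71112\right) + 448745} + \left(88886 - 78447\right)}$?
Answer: $\frac{10439}{108426180} - \frac{\sqrt{546541}}{108426180} \approx 8.9459 \cdot 10^{-5}$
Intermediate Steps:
$\frac{1}{\sqrt{\left(26684 + 71112\right) + 448745} + \left(88886 - 78447\right)} = \frac{1}{\sqrt{97796 + 448745} + 10439} = \frac{1}{\sqrt{546541} + 10439} = \frac{1}{10439 + \sqrt{546541}}$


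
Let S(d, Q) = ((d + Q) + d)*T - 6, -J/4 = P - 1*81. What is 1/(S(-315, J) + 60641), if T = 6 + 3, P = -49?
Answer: 1/59645 ≈ 1.6766e-5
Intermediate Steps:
J = 520 (J = -4*(-49 - 1*81) = -4*(-49 - 81) = -4*(-130) = 520)
T = 9
S(d, Q) = -6 + 9*Q + 18*d (S(d, Q) = ((d + Q) + d)*9 - 6 = ((Q + d) + d)*9 - 6 = (Q + 2*d)*9 - 6 = (9*Q + 18*d) - 6 = -6 + 9*Q + 18*d)
1/(S(-315, J) + 60641) = 1/((-6 + 9*520 + 18*(-315)) + 60641) = 1/((-6 + 4680 - 5670) + 60641) = 1/(-996 + 60641) = 1/59645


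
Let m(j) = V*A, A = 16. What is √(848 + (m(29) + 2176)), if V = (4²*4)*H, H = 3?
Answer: 4*√381 ≈ 78.077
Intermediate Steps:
V = 192 (V = (4²*4)*3 = (16*4)*3 = 64*3 = 192)
m(j) = 3072 (m(j) = 192*16 = 3072)
√(848 + (m(29) + 2176)) = √(848 + (3072 + 2176)) = √(848 + 5248) = √6096 = 4*√381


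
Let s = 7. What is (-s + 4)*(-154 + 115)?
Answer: 117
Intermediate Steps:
(-s + 4)*(-154 + 115) = (-1*7 + 4)*(-154 + 115) = (-7 + 4)*(-39) = -3*(-39) = 117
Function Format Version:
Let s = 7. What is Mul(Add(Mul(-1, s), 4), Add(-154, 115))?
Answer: 117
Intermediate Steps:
Mul(Add(Mul(-1, s), 4), Add(-154, 115)) = Mul(Add(Mul(-1, 7), 4), Add(-154, 115)) = Mul(Add(-7, 4), -39) = Mul(-3, -39) = 117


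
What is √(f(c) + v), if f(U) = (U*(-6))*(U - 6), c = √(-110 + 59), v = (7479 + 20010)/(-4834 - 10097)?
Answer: √(17084303 + 2022084*I*√51)/237 ≈ 18.741 + 6.8592*I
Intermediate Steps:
v = -1309/711 (v = 27489/(-14931) = 27489*(-1/14931) = -1309/711 ≈ -1.8411)
c = I*√51 (c = √(-51) = I*√51 ≈ 7.1414*I)
f(U) = -6*U*(-6 + U) (f(U) = (-6*U)*(-6 + U) = -6*U*(-6 + U))
√(f(c) + v) = √(6*(I*√51)*(6 - I*√51) - 1309/711) = √(6*I*√51*(6 - I*√51) - 1309/711) = √(-1309/711 + 6*I*√51*(6 - I*√51))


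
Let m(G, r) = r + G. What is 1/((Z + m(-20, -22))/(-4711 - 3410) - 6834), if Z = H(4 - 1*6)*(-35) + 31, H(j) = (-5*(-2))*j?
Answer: -8121/55499603 ≈ -0.00014633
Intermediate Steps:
m(G, r) = G + r
H(j) = 10*j
Z = 731 (Z = (10*(4 - 1*6))*(-35) + 31 = (10*(4 - 6))*(-35) + 31 = (10*(-2))*(-35) + 31 = -20*(-35) + 31 = 700 + 31 = 731)
1/((Z + m(-20, -22))/(-4711 - 3410) - 6834) = 1/((731 + (-20 - 22))/(-4711 - 3410) - 6834) = 1/((731 - 42)/(-8121) - 6834) = 1/(689*(-1/8121) - 6834) = 1/(-689/8121 - 6834) = 1/(-55499603/8121) = -8121/55499603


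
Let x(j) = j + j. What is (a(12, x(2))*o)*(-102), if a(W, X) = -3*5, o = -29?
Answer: -44370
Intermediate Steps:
x(j) = 2*j
a(W, X) = -15
(a(12, x(2))*o)*(-102) = -15*(-29)*(-102) = 435*(-102) = -44370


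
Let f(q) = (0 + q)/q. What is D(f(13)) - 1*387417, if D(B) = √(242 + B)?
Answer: -387417 + 9*√3 ≈ -3.8740e+5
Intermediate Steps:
f(q) = 1 (f(q) = q/q = 1)
D(f(13)) - 1*387417 = √(242 + 1) - 1*387417 = √243 - 387417 = 9*√3 - 387417 = -387417 + 9*√3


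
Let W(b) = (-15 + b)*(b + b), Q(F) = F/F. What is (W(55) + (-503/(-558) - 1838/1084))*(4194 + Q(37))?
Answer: 1395339037420/75609 ≈ 1.8455e+7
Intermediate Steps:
Q(F) = 1
W(b) = 2*b*(-15 + b) (W(b) = (-15 + b)*(2*b) = 2*b*(-15 + b))
(W(55) + (-503/(-558) - 1838/1084))*(4194 + Q(37)) = (2*55*(-15 + 55) + (-503/(-558) - 1838/1084))*(4194 + 1) = (2*55*40 + (-503*(-1/558) - 1838*1/1084))*4195 = (4400 + (503/558 - 919/542))*4195 = (4400 - 60044/75609)*4195 = (332619556/75609)*4195 = 1395339037420/75609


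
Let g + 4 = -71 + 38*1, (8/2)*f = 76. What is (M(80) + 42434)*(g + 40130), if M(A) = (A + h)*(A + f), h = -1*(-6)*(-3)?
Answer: 1947397196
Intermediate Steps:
f = 19 (f = (1/4)*76 = 19)
h = -18 (h = 6*(-3) = -18)
g = -37 (g = -4 + (-71 + 38*1) = -4 + (-71 + 38) = -4 - 33 = -37)
M(A) = (-18 + A)*(19 + A) (M(A) = (A - 18)*(A + 19) = (-18 + A)*(19 + A))
(M(80) + 42434)*(g + 40130) = ((-342 + 80 + 80**2) + 42434)*(-37 + 40130) = ((-342 + 80 + 6400) + 42434)*40093 = (6138 + 42434)*40093 = 48572*40093 = 1947397196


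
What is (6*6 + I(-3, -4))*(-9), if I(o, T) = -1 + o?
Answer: -288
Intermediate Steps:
(6*6 + I(-3, -4))*(-9) = (6*6 + (-1 - 3))*(-9) = (36 - 4)*(-9) = 32*(-9) = -288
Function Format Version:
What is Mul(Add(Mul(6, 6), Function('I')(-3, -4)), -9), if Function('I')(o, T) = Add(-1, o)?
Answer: -288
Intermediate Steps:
Mul(Add(Mul(6, 6), Function('I')(-3, -4)), -9) = Mul(Add(Mul(6, 6), Add(-1, -3)), -9) = Mul(Add(36, -4), -9) = Mul(32, -9) = -288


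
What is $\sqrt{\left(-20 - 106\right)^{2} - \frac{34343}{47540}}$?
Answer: $\frac{\sqrt{8969736633845}}{23770} \approx 126.0$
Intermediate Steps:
$\sqrt{\left(-20 - 106\right)^{2} - \frac{34343}{47540}} = \sqrt{\left(-126\right)^{2} - \frac{34343}{47540}} = \sqrt{15876 - \frac{34343}{47540}} = \sqrt{\frac{754710697}{47540}} = \frac{\sqrt{8969736633845}}{23770}$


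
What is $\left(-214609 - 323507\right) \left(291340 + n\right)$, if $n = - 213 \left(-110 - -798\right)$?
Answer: $-77917044336$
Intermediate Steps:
$n = -146544$ ($n = - 213 \left(-110 + 798\right) = \left(-213\right) 688 = -146544$)
$\left(-214609 - 323507\right) \left(291340 + n\right) = \left(-214609 - 323507\right) \left(291340 - 146544\right) = \left(-538116\right) 144796 = -77917044336$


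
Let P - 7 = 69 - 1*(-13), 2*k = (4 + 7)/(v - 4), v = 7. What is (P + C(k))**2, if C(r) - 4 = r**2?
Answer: 12033961/1296 ≈ 9285.5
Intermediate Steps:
k = 11/6 (k = ((4 + 7)/(7 - 4))/2 = (11/3)/2 = (11*(1/3))/2 = (1/2)*(11/3) = 11/6 ≈ 1.8333)
C(r) = 4 + r**2
P = 89 (P = 7 + (69 - 1*(-13)) = 7 + (69 + 13) = 7 + 82 = 89)
(P + C(k))**2 = (89 + (4 + (11/6)**2))**2 = (89 + (4 + 121/36))**2 = (89 + 265/36)**2 = (3469/36)**2 = 12033961/1296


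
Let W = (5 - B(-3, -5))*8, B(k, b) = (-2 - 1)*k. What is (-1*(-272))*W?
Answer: -8704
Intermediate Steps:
B(k, b) = -3*k
W = -32 (W = (5 - (-3)*(-3))*8 = (5 - 1*9)*8 = (5 - 9)*8 = -4*8 = -32)
(-1*(-272))*W = -1*(-272)*(-32) = 272*(-32) = -8704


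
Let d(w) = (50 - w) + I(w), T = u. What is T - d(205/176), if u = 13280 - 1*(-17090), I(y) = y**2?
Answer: 939186375/30976 ≈ 30320.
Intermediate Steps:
u = 30370 (u = 13280 + 17090 = 30370)
T = 30370
d(w) = 50 + w**2 - w (d(w) = (50 - w) + w**2 = 50 + w**2 - w)
T - d(205/176) = 30370 - (50 + (205/176)**2 - 205/176) = 30370 - (50 + (205*(1/176))**2 - 205/176) = 30370 - (50 + (205/176)**2 - 1*205/176) = 30370 - (50 + 42025/30976 - 205/176) = 30370 - 1*1554745/30976 = 30370 - 1554745/30976 = 939186375/30976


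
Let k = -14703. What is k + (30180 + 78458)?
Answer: 93935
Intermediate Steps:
k + (30180 + 78458) = -14703 + (30180 + 78458) = -14703 + 108638 = 93935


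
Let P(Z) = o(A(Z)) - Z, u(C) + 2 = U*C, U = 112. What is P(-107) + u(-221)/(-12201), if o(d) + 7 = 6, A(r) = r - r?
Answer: 1318060/12201 ≈ 108.03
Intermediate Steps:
u(C) = -2 + 112*C
A(r) = 0
o(d) = -1 (o(d) = -7 + 6 = -1)
P(Z) = -1 - Z
P(-107) + u(-221)/(-12201) = (-1 - 1*(-107)) + (-2 + 112*(-221))/(-12201) = (-1 + 107) + (-2 - 24752)*(-1/12201) = 106 - 24754*(-1/12201) = 106 + 24754/12201 = 1318060/12201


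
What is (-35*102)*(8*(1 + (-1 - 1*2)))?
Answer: 57120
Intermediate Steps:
(-35*102)*(8*(1 + (-1 - 1*2))) = -28560*(1 + (-1 - 2)) = -28560*(1 - 3) = -28560*(-2) = -3570*(-16) = 57120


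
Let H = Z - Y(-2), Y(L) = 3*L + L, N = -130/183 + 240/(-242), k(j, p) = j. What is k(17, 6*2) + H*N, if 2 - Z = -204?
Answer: -7689229/22143 ≈ -347.25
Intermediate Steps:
Z = 206 (Z = 2 - 1*(-204) = 2 + 204 = 206)
N = -37690/22143 (N = -130*1/183 + 240*(-1/242) = -130/183 - 120/121 = -37690/22143 ≈ -1.7021)
Y(L) = 4*L
H = 214 (H = 206 - 4*(-2) = 206 - 1*(-8) = 206 + 8 = 214)
k(17, 6*2) + H*N = 17 + 214*(-37690/22143) = 17 - 8065660/22143 = -7689229/22143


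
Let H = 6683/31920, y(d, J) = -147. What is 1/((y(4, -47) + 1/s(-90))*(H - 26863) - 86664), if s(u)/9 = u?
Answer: 25855200/99857937589867 ≈ 2.5892e-7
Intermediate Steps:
s(u) = 9*u
H = 6683/31920 (H = 6683*(1/31920) = 6683/31920 ≈ 0.20937)
1/((y(4, -47) + 1/s(-90))*(H - 26863) - 86664) = 1/((-147 + 1/(9*(-90)))*(6683/31920 - 26863) - 86664) = 1/((-147 + 1/(-810))*(-857460277/31920) - 86664) = 1/((-147 - 1/810)*(-857460277/31920) - 86664) = 1/(-119071/810*(-857460277/31920) - 86664) = 1/(102098652642667/25855200 - 86664) = 1/(99857937589867/25855200) = 25855200/99857937589867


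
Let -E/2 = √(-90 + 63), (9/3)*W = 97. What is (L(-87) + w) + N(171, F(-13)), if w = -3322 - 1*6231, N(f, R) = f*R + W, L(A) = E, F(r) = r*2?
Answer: -41900/3 - 6*I*√3 ≈ -13967.0 - 10.392*I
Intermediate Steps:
F(r) = 2*r
W = 97/3 (W = (⅓)*97 = 97/3 ≈ 32.333)
E = -6*I*√3 (E = -2*√(-90 + 63) = -6*I*√3 ≈ -10.392*I)
L(A) = -6*I*√3
N(f, R) = 97/3 + R*f (N(f, R) = f*R + 97/3 = R*f + 97/3 = 97/3 + R*f)
w = -9553 (w = -3322 - 6231 = -9553)
(L(-87) + w) + N(171, F(-13)) = (-6*I*√3 - 9553) + (97/3 + (2*(-13))*171) = (-9553 - 6*I*√3) + (97/3 - 26*171) = (-9553 - 6*I*√3) + (97/3 - 4446) = (-9553 - 6*I*√3) - 13241/3 = -41900/3 - 6*I*√3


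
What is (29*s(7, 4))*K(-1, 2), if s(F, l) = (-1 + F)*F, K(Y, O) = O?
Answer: 2436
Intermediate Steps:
s(F, l) = F*(-1 + F)
(29*s(7, 4))*K(-1, 2) = (29*(7*(-1 + 7)))*2 = (29*(7*6))*2 = (29*42)*2 = 1218*2 = 2436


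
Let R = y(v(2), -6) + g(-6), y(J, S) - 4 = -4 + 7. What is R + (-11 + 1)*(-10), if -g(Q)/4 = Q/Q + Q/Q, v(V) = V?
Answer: 99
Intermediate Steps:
y(J, S) = 7 (y(J, S) = 4 + (-4 + 7) = 4 + 3 = 7)
g(Q) = -8 (g(Q) = -4*(Q/Q + Q/Q) = -4*(1 + 1) = -4*2 = -8)
R = -1 (R = 7 - 8 = -1)
R + (-11 + 1)*(-10) = -1 + (-11 + 1)*(-10) = -1 - 10*(-10) = -1 + 100 = 99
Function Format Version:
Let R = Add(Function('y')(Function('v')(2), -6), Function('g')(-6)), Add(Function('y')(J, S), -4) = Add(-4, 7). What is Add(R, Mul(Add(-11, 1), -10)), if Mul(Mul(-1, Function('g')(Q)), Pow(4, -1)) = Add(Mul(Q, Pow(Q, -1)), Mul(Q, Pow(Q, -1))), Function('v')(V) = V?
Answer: 99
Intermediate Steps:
Function('y')(J, S) = 7 (Function('y')(J, S) = Add(4, Add(-4, 7)) = Add(4, 3) = 7)
Function('g')(Q) = -8 (Function('g')(Q) = Mul(-4, Add(Mul(Q, Pow(Q, -1)), Mul(Q, Pow(Q, -1)))) = Mul(-4, Add(1, 1)) = Mul(-4, 2) = -8)
R = -1 (R = Add(7, -8) = -1)
Add(R, Mul(Add(-11, 1), -10)) = Add(-1, Mul(Add(-11, 1), -10)) = Add(-1, Mul(-10, -10)) = Add(-1, 100) = 99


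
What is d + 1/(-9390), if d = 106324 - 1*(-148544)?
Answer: 2393210519/9390 ≈ 2.5487e+5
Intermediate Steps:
d = 254868 (d = 106324 + 148544 = 254868)
d + 1/(-9390) = 254868 + 1/(-9390) = 254868 - 1/9390 = 2393210519/9390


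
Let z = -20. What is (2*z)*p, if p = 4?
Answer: -160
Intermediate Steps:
(2*z)*p = (2*(-20))*4 = -40*4 = -160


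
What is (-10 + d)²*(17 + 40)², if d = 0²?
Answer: 324900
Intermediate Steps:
d = 0
(-10 + d)²*(17 + 40)² = (-10 + 0)²*(17 + 40)² = (-10)²*57² = 100*3249 = 324900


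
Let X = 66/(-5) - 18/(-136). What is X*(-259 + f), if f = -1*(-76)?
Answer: 813069/340 ≈ 2391.4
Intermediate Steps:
X = -4443/340 (X = 66*(-⅕) - 18*(-1/136) = -66/5 + 9/68 = -4443/340 ≈ -13.068)
f = 76
X*(-259 + f) = -4443*(-259 + 76)/340 = -4443/340*(-183) = 813069/340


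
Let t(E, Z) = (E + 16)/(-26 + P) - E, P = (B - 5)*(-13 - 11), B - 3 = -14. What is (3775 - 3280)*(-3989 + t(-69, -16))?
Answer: -694689435/358 ≈ -1.9405e+6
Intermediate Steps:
B = -11 (B = 3 - 14 = -11)
P = 384 (P = (-11 - 5)*(-13 - 11) = -16*(-24) = 384)
t(E, Z) = 8/179 - 357*E/358 (t(E, Z) = (E + 16)/(-26 + 384) - E = (16 + E)/358 - E = (16 + E)*(1/358) - E = (8/179 + E/358) - E = 8/179 - 357*E/358)
(3775 - 3280)*(-3989 + t(-69, -16)) = (3775 - 3280)*(-3989 + (8/179 - 357/358*(-69))) = 495*(-3989 + (8/179 + 24633/358)) = 495*(-3989 + 24649/358) = 495*(-1403413/358) = -694689435/358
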